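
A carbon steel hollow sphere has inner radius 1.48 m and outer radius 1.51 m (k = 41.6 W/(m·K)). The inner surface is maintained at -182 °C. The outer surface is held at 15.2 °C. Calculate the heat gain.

Q = 7680 kW

Q = 4πk·ΔT/(1/r₁ − 1/r₂) = 4π × 41.6 × 197.2 / (1/1.48 − 1/1.51) = 7.68×10^6 W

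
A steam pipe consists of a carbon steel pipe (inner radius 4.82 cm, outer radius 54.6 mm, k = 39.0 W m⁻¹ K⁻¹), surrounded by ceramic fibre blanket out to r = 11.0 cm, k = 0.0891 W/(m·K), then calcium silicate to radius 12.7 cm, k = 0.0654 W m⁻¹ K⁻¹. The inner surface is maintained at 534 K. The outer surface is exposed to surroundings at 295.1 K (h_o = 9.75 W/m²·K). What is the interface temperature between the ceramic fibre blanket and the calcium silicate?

T = 361.1 K

Treat each layer as a resistance in series:
  R'_carbon steel = ln(0.0546/0.0482)/(2πk) = 0.1247/(2π·39.0) = 5.088×10^-4 m·K/W
  R'_ceramic fibre blanket = ln(0.110/0.0546)/(2πk) = 0.7004/(2π·0.0891) = 1.251 m·K/W
  R'_calcium silicate = ln(0.127/0.110)/(2πk) = 0.1437/(2π·0.0654) = 0.3497 m·K/W
  R'_conv,out = 1/(2πr h) = 1/(2π·0.127·9.75) = 0.1285 m·K/W
ΣR = 5.088×10^-4 + 1.251 + 0.3497 + 0.1285 = 1.730 m·K/W
Q' = ΔT/ΣR = (534 K − 295.1 K)/1.730 = 138.1 W/m
From the inner boundary to the ceramic fibre blanket/calcium silicate interface, ΣR_partial = 1.252 m·K/W.
T_interface = T_in − Q'·ΣR_partial = 534 K − (138.1)(1.252) = 361.1 K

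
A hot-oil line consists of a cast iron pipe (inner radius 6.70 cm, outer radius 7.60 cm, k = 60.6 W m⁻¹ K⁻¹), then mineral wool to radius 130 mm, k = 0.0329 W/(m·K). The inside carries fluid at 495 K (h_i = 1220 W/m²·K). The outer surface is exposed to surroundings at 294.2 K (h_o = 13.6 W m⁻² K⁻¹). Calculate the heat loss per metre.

Q' = 74.7 W/m

Resistance network (inner→outer):
  R'_conv,in = 1/(2πr h) = 1/(2π·0.0670·1220) = 0.001947 m·K/W
  R'_cast iron = ln(0.0760/0.0670)/(2πk) = 0.1260/(2π·60.6) = 3.310×10^-4 m·K/W
  R'_mineral wool = ln(0.130/0.0760)/(2πk) = 0.5368/(2π·0.0329) = 2.597 m·K/W
  R'_conv,out = 1/(2πr h) = 1/(2π·0.130·13.6) = 0.09002 m·K/W
ΣR = 0.001947 + 3.310×10^-4 + 2.597 + 0.09002 = 2.689 m·K/W
Q' = ΔT/ΣR = (495 K − 294.2 K)/2.689 = 74.7 W/m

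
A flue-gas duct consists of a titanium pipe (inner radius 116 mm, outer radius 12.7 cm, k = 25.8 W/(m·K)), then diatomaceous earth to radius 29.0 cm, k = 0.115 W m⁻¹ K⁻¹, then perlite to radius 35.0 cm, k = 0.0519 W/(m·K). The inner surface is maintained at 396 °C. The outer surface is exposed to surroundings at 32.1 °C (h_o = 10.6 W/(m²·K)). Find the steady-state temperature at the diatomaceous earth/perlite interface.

T = 160 °C

Resistance network (inner→outer):
  R'_titanium = ln(0.127/0.116)/(2πk) = 0.09060/(2π·25.8) = 5.589×10^-4 m·K/W
  R'_diatomaceous earth = ln(0.290/0.127)/(2πk) = 0.8257/(2π·0.115) = 1.143 m·K/W
  R'_perlite = ln(0.350/0.290)/(2πk) = 0.1881/(2π·0.0519) = 0.5767 m·K/W
  R'_conv,out = 1/(2πr h) = 1/(2π·0.350·10.6) = 0.04290 m·K/W
ΣR = 5.589×10^-4 + 1.143 + 0.5767 + 0.04290 = 1.763 m·K/W
Q' = ΔT/ΣR = (396 °C − 32.1 °C)/1.763 = 206.4 W/m
From the inner boundary to the diatomaceous earth/perlite interface, ΣR_partial = 1.144 m·K/W.
T_interface = T_in − Q'·ΣR_partial = 396 °C − (206.4)(1.144) = 160 °C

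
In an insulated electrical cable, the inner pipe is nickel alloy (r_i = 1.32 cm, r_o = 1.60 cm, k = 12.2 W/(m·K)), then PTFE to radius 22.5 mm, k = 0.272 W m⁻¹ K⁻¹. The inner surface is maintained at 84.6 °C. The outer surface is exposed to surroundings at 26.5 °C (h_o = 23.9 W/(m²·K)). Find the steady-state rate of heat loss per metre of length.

Q' = 117 W/m

Resistance network (inner→outer):
  R'_nickel alloy = ln(0.0160/0.0132)/(2πk) = 0.1924/(2π·12.2) = 0.002510 m·K/W
  R'_PTFE = ln(0.0225/0.0160)/(2πk) = 0.3409/(2π·0.272) = 0.1995 m·K/W
  R'_conv,out = 1/(2πr h) = 1/(2π·0.0225·23.9) = 0.2960 m·K/W
ΣR = 0.002510 + 0.1995 + 0.2960 = 0.4980 m·K/W
Q' = ΔT/ΣR = (84.6 °C − 26.5 °C)/0.4980 = 117 W/m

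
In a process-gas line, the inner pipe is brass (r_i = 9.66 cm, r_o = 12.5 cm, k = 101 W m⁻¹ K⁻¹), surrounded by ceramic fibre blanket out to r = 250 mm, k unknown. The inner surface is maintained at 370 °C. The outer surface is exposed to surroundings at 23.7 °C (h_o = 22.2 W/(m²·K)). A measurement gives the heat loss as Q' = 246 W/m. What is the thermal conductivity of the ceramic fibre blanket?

k = 0.0800 W/m·K

ΣR = ΔT/Q' = |370 − 23.7|/246 = 1.408 m·K/W
Known resistances:
  R'_brass = ln(0.125/0.0966)/(2πk) = 0.2577/(2π·101) = 4.061×10^-4 m·K/W
  R'_conv,out = 1/(2πr h) = 1/(2π·0.250·22.2) = 0.02868 m·K/W
R_ceramic fibre blanket = ΣR − ΣR_known = 1.408 − 0.02909 = 1.379 m·K/W
ln(r₂/r₁)/(2πk) = 1.379 ⇒ k = 0.6931/(2π·1.379) = 0.0800 W/m·K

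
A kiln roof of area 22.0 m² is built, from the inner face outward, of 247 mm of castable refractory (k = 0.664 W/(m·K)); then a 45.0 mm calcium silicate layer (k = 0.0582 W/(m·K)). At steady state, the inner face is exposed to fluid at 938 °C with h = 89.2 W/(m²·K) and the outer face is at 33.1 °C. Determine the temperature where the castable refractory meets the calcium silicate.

T = 638 °C

Series thermal resistances, inner to outer:
  R_conv,in = 1/(hA) = 1/(89.2·22.0) = 5.096×10^-4 K/W
  R_castable refractory = L/(kA) = 0.247/(0.664·22.0) = 0.01691 K/W
  R_calcium silicate = L/(kA) = 0.0450/(0.0582·22.0) = 0.03515 K/W
ΣR = 5.096×10^-4 + 0.01691 + 0.03515 = 0.05257 K/W
Q = ΔT/ΣR = (938 °C − 33.1 °C)/0.05257 = 17210 W
From the inner boundary to the castable refractory/calcium silicate interface, ΣR_partial = 0.01742 K/W.
T_interface = T_in − Q·ΣR_partial = 938 °C − (17210)(0.01742) = 638 °C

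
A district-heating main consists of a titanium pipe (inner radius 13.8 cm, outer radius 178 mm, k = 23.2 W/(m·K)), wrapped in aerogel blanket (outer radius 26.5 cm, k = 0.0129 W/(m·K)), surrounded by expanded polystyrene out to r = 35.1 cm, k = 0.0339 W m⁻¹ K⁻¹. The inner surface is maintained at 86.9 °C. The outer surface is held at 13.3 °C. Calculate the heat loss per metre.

Resistance network (inner→outer):
  R'_titanium = ln(0.178/0.138)/(2πk) = 0.2545/(2π·23.2) = 0.001746 m·K/W
  R'_aerogel blanket = ln(0.265/0.178)/(2πk) = 0.3979/(2π·0.0129) = 4.910 m·K/W
  R'_expanded polystyrene = ln(0.351/0.265)/(2πk) = 0.2811/(2π·0.0339) = 1.320 m·K/W
ΣR = 0.001746 + 4.910 + 1.320 = 6.232 m·K/W
Q' = ΔT/ΣR = (86.9 °C − 13.3 °C)/6.232 = 11.8 W/m

Q' = 11.8 W/m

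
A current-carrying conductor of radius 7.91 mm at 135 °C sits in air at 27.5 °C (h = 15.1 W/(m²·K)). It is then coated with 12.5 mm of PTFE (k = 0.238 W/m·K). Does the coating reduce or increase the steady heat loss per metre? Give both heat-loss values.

increases: 80.7 → 93.5 W/m

Critical radius for a cylinder: r_cr = k/h = 0.0158 m = 1.58 cm.
Outer radius after coating: r₂ = 0.00791 + 0.0125 = 0.02041 m.
r₁ < r_cr < r₂: heat loss rises to a maximum at r_cr then falls. Whether the coating helps depends on whether Q(r₂) has dropped back below Q(r₁).
Bare: R = 1/(2πr₁h) = 1.332 m·K/W; Q = 107.5/1.332 = 80.7 W/m.
Coated: R = R_cond + R_conv = 1.150 m·K/W; Q = 107.5/1.150 = 93.5 W/m.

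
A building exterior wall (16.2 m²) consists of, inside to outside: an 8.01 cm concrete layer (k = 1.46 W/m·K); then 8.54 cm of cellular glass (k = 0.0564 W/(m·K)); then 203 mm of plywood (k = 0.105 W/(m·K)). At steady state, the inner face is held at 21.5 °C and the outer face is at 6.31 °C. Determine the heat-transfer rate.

Q = 70.3 W

Resistance network (inner→outer):
  R_concrete = L/(kA) = 0.0801/(1.46·16.2) = 0.003387 K/W
  R_cellular glass = L/(kA) = 0.0854/(0.0564·16.2) = 0.09347 K/W
  R_plywood = L/(kA) = 0.203/(0.105·16.2) = 0.1193 K/W
ΣR = 0.003387 + 0.09347 + 0.1193 = 0.2162 K/W
Q = ΔT/ΣR = (21.5 °C − 6.31 °C)/0.2162 = 70.3 W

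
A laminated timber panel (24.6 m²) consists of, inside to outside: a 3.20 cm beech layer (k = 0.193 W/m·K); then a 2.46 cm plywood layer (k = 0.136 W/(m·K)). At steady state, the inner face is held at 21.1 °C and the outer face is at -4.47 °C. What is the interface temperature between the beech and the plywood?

T = 8.87 °C

Treat each layer as a resistance in series:
  R_beech = L/(kA) = 0.0320/(0.193·24.6) = 0.006740 K/W
  R_plywood = L/(kA) = 0.0246/(0.136·24.6) = 0.007353 K/W
ΣR = 0.006740 + 0.007353 = 0.01409 K/W
Q = ΔT/ΣR = (21.1 °C − -4.47 °C)/0.01409 = 1815 W
From the inner boundary to the beech/plywood interface, ΣR_partial = 0.006740 K/W.
T_interface = T_in − Q·ΣR_partial = 21.1 °C − (1815)(0.006740) = 8.87 °C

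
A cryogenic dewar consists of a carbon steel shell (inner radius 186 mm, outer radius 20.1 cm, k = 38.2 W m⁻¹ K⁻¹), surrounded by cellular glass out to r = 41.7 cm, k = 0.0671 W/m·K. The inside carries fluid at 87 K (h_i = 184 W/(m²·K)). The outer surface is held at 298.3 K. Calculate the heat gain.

Resistance network (inner→outer):
  R_conv,in = 1/(4πr²h) = 1/(4π·0.186²·184) = 0.01250 K/W
  R_carbon steel = (1/0.186 − 1/0.201)/(4πk) = 0.4012/(4π·38.2) = 8.358×10^-4 K/W
  R_cellular glass = (1/0.201 − 1/0.417)/(4πk) = 2.577/(4π·0.0671) = 3.056 K/W
ΣR = 0.01250 + 8.358×10^-4 + 3.056 = 3.069 K/W
Q = ΔT/ΣR = (87 K − 298.3 K)/3.069 = -68.8 W
(Negative Q ⇒ heat flows inward; heat gain = 68.8 W.)

Q = 68.8 W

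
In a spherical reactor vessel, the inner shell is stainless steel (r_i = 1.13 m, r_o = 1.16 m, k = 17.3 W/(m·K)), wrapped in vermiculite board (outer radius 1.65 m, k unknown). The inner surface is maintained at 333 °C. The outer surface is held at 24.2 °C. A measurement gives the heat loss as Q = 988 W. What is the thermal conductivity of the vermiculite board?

ΣR = ΔT/Q = |333 − 24.2|/988 = 0.3126 K/W
Known resistances:
  R_stainless steel = (1/1.13 − 1/1.16)/(4πk) = 0.02289/(4π·17.3) = 1.053×10^-4 K/W
R_vermiculite board = ΣR − ΣR_known = 0.3126 − 1.053×10^-4 = 0.3125 K/W
(1/r₁−1/r₂)/(4πk) = 0.3125 ⇒ k = 0.2560/(4π·0.3125) = 0.0652 W/m·K

k = 0.0652 W/m·K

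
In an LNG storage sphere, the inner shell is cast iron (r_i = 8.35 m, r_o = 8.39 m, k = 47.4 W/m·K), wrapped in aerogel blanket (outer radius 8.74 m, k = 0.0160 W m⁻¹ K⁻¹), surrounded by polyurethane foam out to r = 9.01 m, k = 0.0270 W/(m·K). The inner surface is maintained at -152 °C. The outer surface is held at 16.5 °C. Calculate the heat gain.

Resistance network (inner→outer):
  R_cast iron = (1/8.35 − 1/8.39)/(4πk) = 5.710×10^-4/(4π·47.4) = 9.586×10^-7 K/W
  R_aerogel blanket = (1/8.39 − 1/8.74)/(4πk) = 0.004773/(4π·0.0160) = 0.02374 K/W
  R_polyurethane foam = (1/8.74 − 1/9.01)/(4πk) = 0.003429/(4π·0.0270) = 0.01011 K/W
ΣR = 9.586×10^-7 + 0.02374 + 0.01011 = 0.03385 K/W
Q = ΔT/ΣR = (-152 °C − 16.5 °C)/0.03385 = -4980 W
(Negative Q ⇒ heat flows inward; heat gain = 4980 W.)

Q = 4980 W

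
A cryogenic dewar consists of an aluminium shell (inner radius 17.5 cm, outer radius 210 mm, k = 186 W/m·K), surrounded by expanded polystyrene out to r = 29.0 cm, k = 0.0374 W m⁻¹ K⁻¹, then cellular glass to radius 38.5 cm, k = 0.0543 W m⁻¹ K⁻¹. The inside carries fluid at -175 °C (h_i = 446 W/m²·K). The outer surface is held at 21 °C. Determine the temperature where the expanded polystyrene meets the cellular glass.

T = -39.4 °C

Treat each layer as a resistance in series:
  R_conv,in = 1/(4πr²h) = 1/(4π·0.175²·446) = 0.005826 K/W
  R_aluminium = (1/0.175 − 1/0.210)/(4πk) = 0.9524/(4π·186) = 4.075×10^-4 K/W
  R_expanded polystyrene = (1/0.210 − 1/0.290)/(4πk) = 1.314/(4π·0.0374) = 2.795 K/W
  R_cellular glass = (1/0.290 − 1/0.385)/(4πk) = 0.8509/(4π·0.0543) = 1.247 K/W
ΣR = 0.005826 + 4.075×10^-4 + 2.795 + 1.247 = 4.048 K/W
Q = ΔT/ΣR = (-175 °C − 21 °C)/4.048 = -48.42 W
From the inner boundary to the expanded polystyrene/cellular glass interface, ΣR_partial = 2.801 K/W.
T_interface = T_in − Q·ΣR_partial = -175 °C − (-48.42)(2.801) = -39.4 °C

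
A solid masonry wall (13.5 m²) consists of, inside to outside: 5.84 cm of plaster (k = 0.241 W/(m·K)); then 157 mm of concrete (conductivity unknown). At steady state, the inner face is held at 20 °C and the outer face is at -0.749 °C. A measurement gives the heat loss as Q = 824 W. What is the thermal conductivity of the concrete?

ΣR = ΔT/Q = |20 − -0.749|/824 = 0.02518 K/W
Known resistances:
  R_plaster = L/(kA) = 0.0584/(0.241·13.5) = 0.01795 K/W
R_concrete = ΣR − ΣR_known = 0.02518 − 0.01795 = 0.007230 K/W
L/(kA) = 0.007230 ⇒ k = 0.157/(0.007230·13.5) = 1.61 W/m·K

k = 1.61 W/m·K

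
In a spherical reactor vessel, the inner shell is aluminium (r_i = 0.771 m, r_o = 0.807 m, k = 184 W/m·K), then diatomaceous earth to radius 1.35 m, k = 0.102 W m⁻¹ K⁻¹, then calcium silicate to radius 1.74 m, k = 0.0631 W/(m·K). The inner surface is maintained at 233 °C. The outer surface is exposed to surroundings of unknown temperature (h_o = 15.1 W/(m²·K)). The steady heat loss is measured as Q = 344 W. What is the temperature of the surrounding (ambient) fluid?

Series resistances:
  R_aluminium = (1/0.771 − 1/0.807)/(4πk) = 0.05786/(4π·184) = 2.502×10^-5 K/W
  R_diatomaceous earth = (1/0.807 − 1/1.35)/(4πk) = 0.4984/(4π·0.102) = 0.3889 K/W
  R_calcium silicate = (1/1.35 − 1/1.74)/(4πk) = 0.1660/(4π·0.0631) = 0.2094 K/W
  R_conv,out = 1/(4πr²h) = 1/(4π·1.74²·15.1) = 0.001741 K/W
ΣR = 0.6000 K/W
ΔT = Q·ΣR = 344 × 0.6000 = 206.4 K
Heat flows outward, so T_out = T_in − ΔT = 233 − 206.4 = 26.6 °C

T_out = 26.6 °C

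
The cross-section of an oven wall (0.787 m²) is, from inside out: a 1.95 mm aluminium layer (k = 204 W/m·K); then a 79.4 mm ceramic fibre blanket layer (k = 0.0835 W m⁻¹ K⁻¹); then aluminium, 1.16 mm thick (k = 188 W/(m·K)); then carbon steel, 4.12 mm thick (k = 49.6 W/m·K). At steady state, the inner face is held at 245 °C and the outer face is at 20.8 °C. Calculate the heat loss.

Treat each layer as a resistance in series:
  R_aluminium = L/(kA) = 0.00195/(204·0.787) = 1.215×10^-5 K/W
  R_ceramic fibre blanket = L/(kA) = 0.0794/(0.0835·0.787) = 1.208 K/W
  R_aluminium = L/(kA) = 0.00116/(188·0.787) = 7.840×10^-6 K/W
  R_carbon steel = L/(kA) = 0.00412/(49.6·0.787) = 1.055×10^-4 K/W
ΣR = 1.215×10^-5 + 1.208 + 7.840×10^-6 + 1.055×10^-4 = 1.208 K/W
Q = ΔT/ΣR = (245 °C − 20.8 °C)/1.208 = 186 W

Q = 186 W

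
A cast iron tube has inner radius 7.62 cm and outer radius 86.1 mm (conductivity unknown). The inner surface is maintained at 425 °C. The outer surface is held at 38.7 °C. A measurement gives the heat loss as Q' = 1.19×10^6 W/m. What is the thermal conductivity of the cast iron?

k = 59.9 W/m·K

ΣR = ΔT/Q' = |425 − 38.7|/1.19×10^6 = 3.246×10^-4 m·K/W
ln(r₂/r₁)/(2πk) = 3.246×10^-4 ⇒ k = 0.1221/(2π·3.246×10^-4) = 59.9 W/m·K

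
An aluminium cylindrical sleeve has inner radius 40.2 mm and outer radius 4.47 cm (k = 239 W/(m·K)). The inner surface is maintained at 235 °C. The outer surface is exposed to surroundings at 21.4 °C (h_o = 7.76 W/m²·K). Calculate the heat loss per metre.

Treat each layer as a resistance in series:
  R'_aluminium = ln(0.0447/0.0402)/(2πk) = 0.1061/(2π·239) = 7.066×10^-5 m·K/W
  R'_conv,out = 1/(2πr h) = 1/(2π·0.0447·7.76) = 0.4588 m·K/W
ΣR = 7.066×10^-5 + 0.4588 = 0.4589 m·K/W
Q' = ΔT/ΣR = (235 °C − 21.4 °C)/0.4589 = 465 W/m

Q' = 465 W/m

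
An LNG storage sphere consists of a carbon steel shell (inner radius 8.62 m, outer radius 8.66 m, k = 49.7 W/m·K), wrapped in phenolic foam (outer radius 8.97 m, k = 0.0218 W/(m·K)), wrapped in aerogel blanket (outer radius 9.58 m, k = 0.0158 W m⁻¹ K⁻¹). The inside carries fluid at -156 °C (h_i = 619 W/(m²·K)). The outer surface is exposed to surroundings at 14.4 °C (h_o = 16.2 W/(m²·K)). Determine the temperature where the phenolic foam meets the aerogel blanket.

T = -107 °C

Resistance network (inner→outer):
  R_conv,in = 1/(4πr²h) = 1/(4π·8.62²·619) = 1.730×10^-6 K/W
  R_carbon steel = (1/8.62 − 1/8.66)/(4πk) = 5.358×10^-4/(4π·49.7) = 8.580×10^-7 K/W
  R_phenolic foam = (1/8.66 − 1/8.97)/(4πk) = 0.003991/(4π·0.0218) = 0.01457 K/W
  R_aerogel blanket = (1/8.97 − 1/9.58)/(4πk) = 0.007099/(4π·0.0158) = 0.03575 K/W
  R_conv,out = 1/(4πr²h) = 1/(4π·9.58²·16.2) = 5.352×10^-5 K/W
ΣR = 1.730×10^-6 + 8.580×10^-7 + 0.01457 + 0.03575 + 5.352×10^-5 = 0.05038 K/W
Q = ΔT/ΣR = (-156 °C − 14.4 °C)/0.05038 = -3382 W
From the inner boundary to the phenolic foam/aerogel blanket interface, ΣR_partial = 0.01457 K/W.
T_interface = T_in − Q·ΣR_partial = -156 °C − (-3382)(0.01457) = -107 °C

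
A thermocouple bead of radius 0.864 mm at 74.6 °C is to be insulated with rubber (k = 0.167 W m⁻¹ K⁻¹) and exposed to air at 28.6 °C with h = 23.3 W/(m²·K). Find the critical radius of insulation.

For a sphere, r_cr = 2k_ins/h = 2·0.167/23.3 = 0.0143 m = 1.43 cm

r_cr = 1.43 cm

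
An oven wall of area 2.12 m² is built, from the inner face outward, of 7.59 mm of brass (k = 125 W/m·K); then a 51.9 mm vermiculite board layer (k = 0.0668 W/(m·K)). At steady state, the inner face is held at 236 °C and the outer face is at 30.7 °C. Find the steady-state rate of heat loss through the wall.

Series thermal resistances, inner to outer:
  R_brass = L/(kA) = 0.00759/(125·2.12) = 2.864×10^-5 K/W
  R_vermiculite board = L/(kA) = 0.0519/(0.0668·2.12) = 0.3665 K/W
ΣR = 2.864×10^-5 + 0.3665 = 0.3665 K/W
Q = ΔT/ΣR = (236 °C − 30.7 °C)/0.3665 = 560 W

Q = 560 W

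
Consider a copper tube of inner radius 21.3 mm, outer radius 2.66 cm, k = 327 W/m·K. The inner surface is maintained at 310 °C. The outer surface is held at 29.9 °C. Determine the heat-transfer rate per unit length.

Q' = 2.59×10^6 W/m

Q' = 2πk·ΔT/ln(r₂/r₁) = 2π × 327 × 280.1 / ln(0.0266/0.0213) = 2.59×10^6 W/m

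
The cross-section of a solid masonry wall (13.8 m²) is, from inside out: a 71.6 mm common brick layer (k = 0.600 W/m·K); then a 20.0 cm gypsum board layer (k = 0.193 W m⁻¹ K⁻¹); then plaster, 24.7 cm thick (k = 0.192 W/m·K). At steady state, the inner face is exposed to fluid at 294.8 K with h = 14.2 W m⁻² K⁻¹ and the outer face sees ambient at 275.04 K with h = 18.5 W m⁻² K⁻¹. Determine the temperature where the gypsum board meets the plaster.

Treat each layer as a resistance in series:
  R_conv,in = 1/(hA) = 1/(14.2·13.8) = 0.005103 K/W
  R_common brick = L/(kA) = 0.0716/(0.600·13.8) = 0.008647 K/W
  R_gypsum board = L/(kA) = 0.200/(0.193·13.8) = 0.07509 K/W
  R_plaster = L/(kA) = 0.247/(0.192·13.8) = 0.09322 K/W
  R_conv,out = 1/(hA) = 1/(18.5·13.8) = 0.003917 K/W
ΣR = 0.005103 + 0.008647 + 0.07509 + 0.09322 + 0.003917 = 0.1860 K/W
Q = ΔT/ΣR = (294.8 K − 275.04 K)/0.1860 = 106.2 W
From the inner boundary to the gypsum board/plaster interface, ΣR_partial = 0.08884 K/W.
T_interface = T_in − Q·ΣR_partial = 294.8 K − (106.2)(0.08884) = 285.4 K

T = 285.4 K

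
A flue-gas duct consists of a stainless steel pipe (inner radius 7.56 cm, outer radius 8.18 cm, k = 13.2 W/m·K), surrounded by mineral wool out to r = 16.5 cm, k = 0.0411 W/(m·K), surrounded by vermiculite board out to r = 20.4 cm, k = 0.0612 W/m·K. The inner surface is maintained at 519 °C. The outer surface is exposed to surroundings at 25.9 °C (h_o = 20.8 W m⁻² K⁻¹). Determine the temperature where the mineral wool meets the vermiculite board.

T = 114 °C

Resistance network (inner→outer):
  R'_stainless steel = ln(0.0818/0.0756)/(2πk) = 0.07882/(2π·13.2) = 9.504×10^-4 m·K/W
  R'_mineral wool = ln(0.165/0.0818)/(2πk) = 0.7017/(2π·0.0411) = 2.717 m·K/W
  R'_vermiculite board = ln(0.204/0.165)/(2πk) = 0.2122/(2π·0.0612) = 0.5518 m·K/W
  R'_conv,out = 1/(2πr h) = 1/(2π·0.204·20.8) = 0.03751 m·K/W
ΣR = 9.504×10^-4 + 2.717 + 0.5518 + 0.03751 = 3.307 m·K/W
Q' = ΔT/ΣR = (519 °C − 25.9 °C)/3.307 = 149.1 W/m
From the inner boundary to the mineral wool/vermiculite board interface, ΣR_partial = 2.718 m·K/W.
T_interface = T_in − Q'·ΣR_partial = 519 °C − (149.1)(2.718) = 114 °C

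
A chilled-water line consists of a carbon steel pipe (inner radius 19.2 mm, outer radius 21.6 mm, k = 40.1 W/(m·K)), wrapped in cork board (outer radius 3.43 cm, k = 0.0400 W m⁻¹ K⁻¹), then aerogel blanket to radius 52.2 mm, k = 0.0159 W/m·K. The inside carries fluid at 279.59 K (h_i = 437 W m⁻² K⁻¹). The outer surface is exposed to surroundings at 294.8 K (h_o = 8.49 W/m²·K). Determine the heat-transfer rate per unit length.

Q' = 2.37 W/m

Resistance network (inner→outer):
  R'_conv,in = 1/(2πr h) = 1/(2π·0.0192·437) = 0.01897 m·K/W
  R'_carbon steel = ln(0.0216/0.0192)/(2πk) = 0.1178/(2π·40.1) = 4.675×10^-4 m·K/W
  R'_cork board = ln(0.0343/0.0216)/(2πk) = 0.4625/(2π·0.0400) = 1.840 m·K/W
  R'_aerogel blanket = ln(0.0522/0.0343)/(2πk) = 0.4199/(2π·0.0159) = 4.203 m·K/W
  R'_conv,out = 1/(2πr h) = 1/(2π·0.0522·8.49) = 0.3591 m·K/W
ΣR = 0.01897 + 4.675×10^-4 + 1.840 + 4.203 + 0.3591 = 6.422 m·K/W
Q' = ΔT/ΣR = (279.59 K − 294.8 K)/6.422 = -2.37 W/m
(Negative Q' ⇒ heat flows inward; heat gain = 2.37 W/m.)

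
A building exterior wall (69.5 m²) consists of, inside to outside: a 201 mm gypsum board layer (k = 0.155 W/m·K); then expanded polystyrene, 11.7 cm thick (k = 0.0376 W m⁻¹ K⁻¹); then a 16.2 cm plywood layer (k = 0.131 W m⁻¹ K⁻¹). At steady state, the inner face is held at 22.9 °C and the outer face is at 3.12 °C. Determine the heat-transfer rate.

Q = 244 W

Series thermal resistances, inner to outer:
  R_gypsum board = L/(kA) = 0.201/(0.155·69.5) = 0.01866 K/W
  R_expanded polystyrene = L/(kA) = 0.117/(0.0376·69.5) = 0.04477 K/W
  R_plywood = L/(kA) = 0.162/(0.131·69.5) = 0.01779 K/W
ΣR = 0.01866 + 0.04477 + 0.01779 = 0.08122 K/W
Q = ΔT/ΣR = (22.9 °C − 3.12 °C)/0.08122 = 244 W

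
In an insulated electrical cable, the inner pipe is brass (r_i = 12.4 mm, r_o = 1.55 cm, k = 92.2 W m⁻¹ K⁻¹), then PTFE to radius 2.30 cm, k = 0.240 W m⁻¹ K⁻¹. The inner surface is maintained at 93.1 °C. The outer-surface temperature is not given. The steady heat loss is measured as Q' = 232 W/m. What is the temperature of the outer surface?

T_out = 32.3 °C

Sum the resistances:
  R'_brass = ln(0.0155/0.0124)/(2πk) = 0.2231/(2π·92.2) = 3.852×10^-4 m·K/W
  R'_PTFE = ln(0.0230/0.0155)/(2πk) = 0.3947/(2π·0.240) = 0.2617 m·K/W
ΣR = 0.2621 m·K/W
ΔT = Q'·ΣR = 232 × 0.2621 = 60.81 K
Heat flows outward, so T_out = T_in − ΔT = 93.1 − 60.81 = 32.3 °C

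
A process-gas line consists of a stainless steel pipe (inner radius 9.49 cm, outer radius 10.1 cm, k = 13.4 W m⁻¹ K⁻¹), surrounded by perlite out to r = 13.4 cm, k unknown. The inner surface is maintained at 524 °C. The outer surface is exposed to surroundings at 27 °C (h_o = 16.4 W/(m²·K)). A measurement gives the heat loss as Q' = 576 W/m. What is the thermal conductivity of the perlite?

k = 0.0570 W/m·K

ΣR = ΔT/Q' = |524 − 27|/576 = 0.8628 m·K/W
Known resistances:
  R'_stainless steel = ln(0.101/0.0949)/(2πk) = 0.06230/(2π·13.4) = 7.399×10^-4 m·K/W
  R'_conv,out = 1/(2πr h) = 1/(2π·0.134·16.4) = 0.07242 m·K/W
R_perlite = ΣR − ΣR_known = 0.8628 − 0.07316 = 0.7896 m·K/W
ln(r₂/r₁)/(2πk) = 0.7896 ⇒ k = 0.2827/(2π·0.7896) = 0.0570 W/m·K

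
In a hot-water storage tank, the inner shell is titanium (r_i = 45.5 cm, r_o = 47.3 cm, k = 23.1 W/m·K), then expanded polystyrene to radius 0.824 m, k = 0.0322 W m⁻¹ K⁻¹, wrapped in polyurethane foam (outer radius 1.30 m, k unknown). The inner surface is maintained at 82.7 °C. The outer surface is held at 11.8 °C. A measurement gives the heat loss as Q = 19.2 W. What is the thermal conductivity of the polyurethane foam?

k = 0.0241 W/m·K

ΣR = ΔT/Q = |82.7 − 11.8|/19.2 = 3.693 K/W
Known resistances:
  R_titanium = (1/0.455 − 1/0.473)/(4πk) = 0.08364/(4π·23.1) = 2.881×10^-4 K/W
  R_expanded polystyrene = (1/0.473 − 1/0.824)/(4πk) = 0.9006/(4π·0.0322) = 2.226 K/W
R_polyurethane foam = ΣR − ΣR_known = 3.693 − 2.226 = 1.467 K/W
(1/r₁−1/r₂)/(4πk) = 1.467 ⇒ k = 0.4444/(4π·1.467) = 0.0241 W/m·K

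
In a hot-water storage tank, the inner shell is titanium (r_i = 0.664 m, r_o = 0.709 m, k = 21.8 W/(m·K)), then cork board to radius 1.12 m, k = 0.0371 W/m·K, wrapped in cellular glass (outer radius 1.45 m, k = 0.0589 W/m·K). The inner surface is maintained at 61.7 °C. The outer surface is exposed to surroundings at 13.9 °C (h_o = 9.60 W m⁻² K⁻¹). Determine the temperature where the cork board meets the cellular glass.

Treat each layer as a resistance in series:
  R_titanium = (1/0.664 − 1/0.709)/(4πk) = 0.09559/(4π·21.8) = 3.489×10^-4 K/W
  R_cork board = (1/0.709 − 1/1.12)/(4πk) = 0.5176/(4π·0.0371) = 1.110 K/W
  R_cellular glass = (1/1.12 − 1/1.45)/(4πk) = 0.2032/(4π·0.0589) = 0.2745 K/W
  R_conv,out = 1/(4πr²h) = 1/(4π·1.45²·9.60) = 0.003943 K/W
ΣR = 3.489×10^-4 + 1.110 + 0.2745 + 0.003943 = 1.389 K/W
Q = ΔT/ΣR = (61.7 °C − 13.9 °C)/1.389 = 34.41 W
From the inner boundary to the cork board/cellular glass interface, ΣR_partial = 1.110 K/W.
T_interface = T_in − Q·ΣR_partial = 61.7 °C − (34.41)(1.110) = 23.5 °C

T = 23.5 °C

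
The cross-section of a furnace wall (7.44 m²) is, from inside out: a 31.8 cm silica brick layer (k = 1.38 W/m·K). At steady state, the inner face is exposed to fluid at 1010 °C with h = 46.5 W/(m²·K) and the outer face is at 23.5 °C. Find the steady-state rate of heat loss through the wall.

Series thermal resistances, inner to outer:
  R_conv,in = 1/(hA) = 1/(46.5·7.44) = 0.002891 K/W
  R_silica brick = L/(kA) = 0.318/(1.38·7.44) = 0.03097 K/W
ΣR = 0.002891 + 0.03097 = 0.03386 K/W
Q = ΔT/ΣR = (1010 °C − 23.5 °C)/0.03386 = 29100 W

Q = 29.1 kW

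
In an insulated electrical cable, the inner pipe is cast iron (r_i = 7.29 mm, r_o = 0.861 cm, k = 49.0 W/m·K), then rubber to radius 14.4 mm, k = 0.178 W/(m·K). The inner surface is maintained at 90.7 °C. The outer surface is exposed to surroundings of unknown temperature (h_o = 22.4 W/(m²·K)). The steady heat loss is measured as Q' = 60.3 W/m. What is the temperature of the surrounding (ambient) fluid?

Sum the resistances:
  R'_cast iron = ln(0.00861/0.00729)/(2πk) = 0.1664/(2π·49.0) = 5.405×10^-4 m·K/W
  R'_rubber = ln(0.0144/0.00861)/(2πk) = 0.5143/(2π·0.178) = 0.4599 m·K/W
  R'_conv,out = 1/(2πr h) = 1/(2π·0.0144·22.4) = 0.4934 m·K/W
ΣR = 0.9538 m·K/W
ΔT = Q'·ΣR = 60.3 × 0.9538 = 57.51 K
Heat flows outward, so T_out = T_in − ΔT = 90.7 − 57.51 = 33.2 °C

T_out = 33.2 °C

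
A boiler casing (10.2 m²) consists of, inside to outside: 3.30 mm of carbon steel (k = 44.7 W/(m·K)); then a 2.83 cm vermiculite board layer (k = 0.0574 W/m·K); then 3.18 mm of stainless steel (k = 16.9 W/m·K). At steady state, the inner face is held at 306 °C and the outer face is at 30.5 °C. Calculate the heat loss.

Treat each layer as a resistance in series:
  R_carbon steel = L/(kA) = 0.00330/(44.7·10.2) = 7.238×10^-6 K/W
  R_vermiculite board = L/(kA) = 0.0283/(0.0574·10.2) = 0.04834 K/W
  R_stainless steel = L/(kA) = 0.00318/(16.9·10.2) = 1.845×10^-5 K/W
ΣR = 7.238×10^-6 + 0.04834 + 1.845×10^-5 = 0.04837 K/W
Q = ΔT/ΣR = (306 °C − 30.5 °C)/0.04837 = 5700 W

Q = 5.70 kW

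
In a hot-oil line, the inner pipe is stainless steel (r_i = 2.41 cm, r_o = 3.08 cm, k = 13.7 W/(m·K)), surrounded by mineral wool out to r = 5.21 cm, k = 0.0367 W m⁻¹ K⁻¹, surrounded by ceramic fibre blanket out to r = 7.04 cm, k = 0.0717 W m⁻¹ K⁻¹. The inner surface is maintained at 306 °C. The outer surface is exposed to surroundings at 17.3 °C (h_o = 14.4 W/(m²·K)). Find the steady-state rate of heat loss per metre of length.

Q' = 92.9 W/m

Resistance network (inner→outer):
  R'_stainless steel = ln(0.0308/0.0241)/(2πk) = 0.2453/(2π·13.7) = 0.002850 m·K/W
  R'_mineral wool = ln(0.0521/0.0308)/(2πk) = 0.5257/(2π·0.0367) = 2.280 m·K/W
  R'_ceramic fibre blanket = ln(0.0704/0.0521)/(2πk) = 0.3010/(2π·0.0717) = 0.6682 m·K/W
  R'_conv,out = 1/(2πr h) = 1/(2π·0.0704·14.4) = 0.1570 m·K/W
ΣR = 0.002850 + 2.280 + 0.6682 + 0.1570 = 3.108 m·K/W
Q' = ΔT/ΣR = (306 °C − 17.3 °C)/3.108 = 92.9 W/m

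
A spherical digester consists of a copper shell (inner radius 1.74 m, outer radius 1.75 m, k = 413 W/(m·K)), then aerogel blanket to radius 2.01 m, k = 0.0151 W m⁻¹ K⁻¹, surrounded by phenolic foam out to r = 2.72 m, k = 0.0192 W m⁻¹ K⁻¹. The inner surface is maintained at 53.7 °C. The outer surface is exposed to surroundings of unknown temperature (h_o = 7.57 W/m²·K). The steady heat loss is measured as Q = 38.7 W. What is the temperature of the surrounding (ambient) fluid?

T_out = 17.7 °C

Sum the resistances:
  R_copper = (1/1.74 − 1/1.75)/(4πk) = 0.003284/(4π·413) = 6.328×10^-7 K/W
  R_aerogel blanket = (1/1.75 − 1/2.01)/(4πk) = 0.07392/(4π·0.0151) = 0.3895 K/W
  R_phenolic foam = (1/2.01 − 1/2.72)/(4πk) = 0.1299/(4π·0.0192) = 0.5382 K/W
  R_conv,out = 1/(4πr²h) = 1/(4π·2.72²·7.57) = 0.001421 K/W
ΣR = 0.9292 K/W
ΔT = Q·ΣR = 38.7 × 0.9292 = 35.96 K
Heat flows outward, so T_out = T_in − ΔT = 53.7 − 35.96 = 17.7 °C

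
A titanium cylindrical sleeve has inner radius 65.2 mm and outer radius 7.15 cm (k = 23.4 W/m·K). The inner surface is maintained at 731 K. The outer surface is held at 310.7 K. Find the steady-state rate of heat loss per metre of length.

Q' = 670 kW/m

Q' = 2πk·ΔT/ln(r₂/r₁) = 2π × 23.4 × 420.3 / ln(0.0715/0.0652) = 6.70×10^5 W/m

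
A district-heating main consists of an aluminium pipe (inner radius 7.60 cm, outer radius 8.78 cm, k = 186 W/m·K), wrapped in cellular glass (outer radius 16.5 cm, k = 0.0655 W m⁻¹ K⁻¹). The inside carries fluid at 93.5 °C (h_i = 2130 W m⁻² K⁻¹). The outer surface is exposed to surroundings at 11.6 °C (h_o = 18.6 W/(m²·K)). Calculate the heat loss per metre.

Series thermal resistances, inner to outer:
  R'_conv,in = 1/(2πr h) = 1/(2π·0.0760·2130) = 9.832×10^-4 m·K/W
  R'_aluminium = ln(0.0878/0.0760)/(2πk) = 0.1443/(2π·186) = 1.235×10^-4 m·K/W
  R'_cellular glass = ln(0.165/0.0878)/(2πk) = 0.6309/(2π·0.0655) = 1.533 m·K/W
  R'_conv,out = 1/(2πr h) = 1/(2π·0.165·18.6) = 0.05186 m·K/W
ΣR = 9.832×10^-4 + 1.235×10^-4 + 1.533 + 0.05186 = 1.586 m·K/W
Q' = ΔT/ΣR = (93.5 °C − 11.6 °C)/1.586 = 51.6 W/m

Q' = 51.6 W/m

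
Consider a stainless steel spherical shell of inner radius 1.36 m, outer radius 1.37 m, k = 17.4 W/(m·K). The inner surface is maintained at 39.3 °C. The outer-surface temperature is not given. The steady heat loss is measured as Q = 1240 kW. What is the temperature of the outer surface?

T_out = 8.86 °C

Series resistances:
  R_stainless steel = (1/1.36 − 1/1.37)/(4πk) = 0.005367/(4π·17.4) = 2.455×10^-5 K/W
ΣR = 2.455×10^-5 K/W
ΔT = Q·ΣR = 1.24×10^6 × 2.455×10^-5 = 30.44 K
Heat flows outward, so T_out = T_in − ΔT = 39.3 − 30.44 = 8.86 °C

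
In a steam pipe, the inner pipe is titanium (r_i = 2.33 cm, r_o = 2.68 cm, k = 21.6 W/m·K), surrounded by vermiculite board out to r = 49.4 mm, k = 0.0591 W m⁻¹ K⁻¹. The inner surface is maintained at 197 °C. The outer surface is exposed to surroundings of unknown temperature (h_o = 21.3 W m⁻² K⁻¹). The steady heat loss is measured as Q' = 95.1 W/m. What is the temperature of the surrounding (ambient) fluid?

T_out = 25.9 °C

Series resistances:
  R'_titanium = ln(0.0268/0.0233)/(2πk) = 0.1399/(2π·21.6) = 0.001031 m·K/W
  R'_vermiculite board = ln(0.0494/0.0268)/(2πk) = 0.6115/(2π·0.0591) = 1.647 m·K/W
  R'_conv,out = 1/(2πr h) = 1/(2π·0.0494·21.3) = 0.1513 m·K/W
ΣR = 1.799 m·K/W
ΔT = Q'·ΣR = 95.1 × 1.799 = 171.1 K
Heat flows outward, so T_out = T_in − ΔT = 197 − 171.1 = 25.9 °C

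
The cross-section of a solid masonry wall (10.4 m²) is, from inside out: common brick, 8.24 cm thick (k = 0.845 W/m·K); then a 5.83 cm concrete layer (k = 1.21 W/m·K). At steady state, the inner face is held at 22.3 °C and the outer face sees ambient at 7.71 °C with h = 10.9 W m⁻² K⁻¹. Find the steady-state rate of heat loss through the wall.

Treat each layer as a resistance in series:
  R_common brick = L/(kA) = 0.0824/(0.845·10.4) = 0.009376 K/W
  R_concrete = L/(kA) = 0.0583/(1.21·10.4) = 0.004633 K/W
  R_conv,out = 1/(hA) = 1/(10.9·10.4) = 0.008821 K/W
ΣR = 0.009376 + 0.004633 + 0.008821 = 0.02283 K/W
Q = ΔT/ΣR = (22.3 °C − 7.71 °C)/0.02283 = 639 W

Q = 639 W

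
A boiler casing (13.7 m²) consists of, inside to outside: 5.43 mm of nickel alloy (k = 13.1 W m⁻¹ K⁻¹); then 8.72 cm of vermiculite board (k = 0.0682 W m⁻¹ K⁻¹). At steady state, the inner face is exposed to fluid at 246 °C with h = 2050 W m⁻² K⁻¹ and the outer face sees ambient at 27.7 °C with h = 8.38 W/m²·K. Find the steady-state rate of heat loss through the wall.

Q = 2140 W

Series thermal resistances, inner to outer:
  R_conv,in = 1/(hA) = 1/(2050·13.7) = 3.561×10^-5 K/W
  R_nickel alloy = L/(kA) = 0.00543/(13.1·13.7) = 3.026×10^-5 K/W
  R_vermiculite board = L/(kA) = 0.0872/(0.0682·13.7) = 0.09333 K/W
  R_conv,out = 1/(hA) = 1/(8.38·13.7) = 0.008710 K/W
ΣR = 3.561×10^-5 + 3.026×10^-5 + 0.09333 + 0.008710 = 0.1021 K/W
Q = ΔT/ΣR = (246 °C − 27.7 °C)/0.1021 = 2140 W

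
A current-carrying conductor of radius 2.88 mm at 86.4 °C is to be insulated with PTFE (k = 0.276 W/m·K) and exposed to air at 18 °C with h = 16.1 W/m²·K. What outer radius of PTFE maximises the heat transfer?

For a cylinder, r_cr = k_ins/h = 0.276/16.1 = 0.0171 m = 1.71 cm

r_cr = 1.71 cm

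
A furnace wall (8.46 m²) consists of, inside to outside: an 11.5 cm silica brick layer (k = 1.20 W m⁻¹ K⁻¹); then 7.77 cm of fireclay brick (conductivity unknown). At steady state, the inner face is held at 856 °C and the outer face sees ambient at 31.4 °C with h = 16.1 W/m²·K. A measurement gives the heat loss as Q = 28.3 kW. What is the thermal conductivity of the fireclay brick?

ΣR = ΔT/Q = |856 − 31.4|/28300 = 0.02914 K/W
Known resistances:
  R_silica brick = L/(kA) = 0.115/(1.20·8.46) = 0.01133 K/W
  R_conv,out = 1/(hA) = 1/(16.1·8.46) = 0.007342 K/W
R_fireclay brick = ΣR − ΣR_known = 0.02914 − 0.01867 = 0.01047 K/W
L/(kA) = 0.01047 ⇒ k = 0.0777/(0.01047·8.46) = 0.877 W/m·K

k = 0.877 W/m·K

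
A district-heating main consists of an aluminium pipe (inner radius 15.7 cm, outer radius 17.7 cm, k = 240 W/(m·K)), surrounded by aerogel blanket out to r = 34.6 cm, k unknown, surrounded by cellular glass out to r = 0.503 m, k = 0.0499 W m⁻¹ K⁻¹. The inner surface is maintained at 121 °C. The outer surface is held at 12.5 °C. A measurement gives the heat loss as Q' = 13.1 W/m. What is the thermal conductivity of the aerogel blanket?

ΣR = ΔT/Q' = |121 − 12.5|/13.1 = 8.282 m·K/W
Known resistances:
  R'_aluminium = ln(0.177/0.157)/(2πk) = 0.1199/(2π·240) = 7.951×10^-5 m·K/W
  R'_cellular glass = ln(0.503/0.346)/(2πk) = 0.3742/(2π·0.0499) = 1.193 m·K/W
R_aerogel blanket = ΣR − ΣR_known = 8.282 − 1.193 = 7.089 m·K/W
ln(r₂/r₁)/(2πk) = 7.089 ⇒ k = 0.6703/(2π·7.089) = 0.0150 W/m·K

k = 0.0150 W/m·K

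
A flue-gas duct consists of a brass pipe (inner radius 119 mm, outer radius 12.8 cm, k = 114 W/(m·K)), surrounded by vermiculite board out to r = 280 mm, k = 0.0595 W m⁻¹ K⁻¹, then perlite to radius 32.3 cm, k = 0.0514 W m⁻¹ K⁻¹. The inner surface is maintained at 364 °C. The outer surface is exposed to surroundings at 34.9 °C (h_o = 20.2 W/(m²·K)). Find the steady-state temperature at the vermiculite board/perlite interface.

Resistance network (inner→outer):
  R'_brass = ln(0.128/0.119)/(2πk) = 0.07291/(2π·114) = 1.018×10^-4 m·K/W
  R'_vermiculite board = ln(0.280/0.128)/(2πk) = 0.7828/(2π·0.0595) = 2.094 m·K/W
  R'_perlite = ln(0.323/0.280)/(2πk) = 0.1429/(2π·0.0514) = 0.4424 m·K/W
  R'_conv,out = 1/(2πr h) = 1/(2π·0.323·20.2) = 0.02439 m·K/W
ΣR = 1.018×10^-4 + 2.094 + 0.4424 + 0.02439 = 2.561 m·K/W
Q' = ΔT/ΣR = (364 °C − 34.9 °C)/2.561 = 128.5 W/m
From the inner boundary to the vermiculite board/perlite interface, ΣR_partial = 2.094 m·K/W.
T_interface = T_in − Q'·ΣR_partial = 364 °C − (128.5)(2.094) = 94.9 °C

T = 94.9 °C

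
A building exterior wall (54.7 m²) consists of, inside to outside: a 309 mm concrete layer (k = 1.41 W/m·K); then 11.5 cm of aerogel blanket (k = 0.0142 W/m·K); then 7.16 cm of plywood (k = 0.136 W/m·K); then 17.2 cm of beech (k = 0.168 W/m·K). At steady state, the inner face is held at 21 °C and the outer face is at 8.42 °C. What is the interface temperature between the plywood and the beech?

T = 9.73 °C

Series thermal resistances, inner to outer:
  R_concrete = L/(kA) = 0.309/(1.41·54.7) = 0.004006 K/W
  R_aerogel blanket = L/(kA) = 0.115/(0.0142·54.7) = 0.1481 K/W
  R_plywood = L/(kA) = 0.0716/(0.136·54.7) = 0.009625 K/W
  R_beech = L/(kA) = 0.172/(0.168·54.7) = 0.01872 K/W
ΣR = 0.004006 + 0.1481 + 0.009625 + 0.01872 = 0.1805 K/W
Q = ΔT/ΣR = (21 °C − 8.42 °C)/0.1805 = 69.70 W
From the inner boundary to the plywood/beech interface, ΣR_partial = 0.1617 K/W.
T_interface = T_in − Q·ΣR_partial = 21 °C − (69.70)(0.1617) = 9.73 °C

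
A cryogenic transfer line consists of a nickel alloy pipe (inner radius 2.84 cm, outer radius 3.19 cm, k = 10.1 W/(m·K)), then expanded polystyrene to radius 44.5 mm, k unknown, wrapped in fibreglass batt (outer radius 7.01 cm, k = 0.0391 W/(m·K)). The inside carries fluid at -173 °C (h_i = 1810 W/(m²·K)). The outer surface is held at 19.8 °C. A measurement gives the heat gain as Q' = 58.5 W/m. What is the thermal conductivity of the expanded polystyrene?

ΣR = ΔT/Q' = |-173 − 19.8|/58.5 = 3.296 m·K/W
Known resistances:
  R'_conv,in = 1/(2πr h) = 1/(2π·0.0284·1810) = 0.003096 m·K/W
  R'_nickel alloy = ln(0.0319/0.0284)/(2πk) = 0.1162/(2π·10.1) = 0.001831 m·K/W
  R'_fibreglass batt = ln(0.0701/0.0445)/(2πk) = 0.4544/(2π·0.0391) = 1.850 m·K/W
R_expanded polystyrene = ΣR − ΣR_known = 3.296 − 1.855 = 1.441 m·K/W
ln(r₂/r₁)/(2πk) = 1.441 ⇒ k = 0.3329/(2π·1.441) = 0.0368 W/m·K

k = 0.0368 W/m·K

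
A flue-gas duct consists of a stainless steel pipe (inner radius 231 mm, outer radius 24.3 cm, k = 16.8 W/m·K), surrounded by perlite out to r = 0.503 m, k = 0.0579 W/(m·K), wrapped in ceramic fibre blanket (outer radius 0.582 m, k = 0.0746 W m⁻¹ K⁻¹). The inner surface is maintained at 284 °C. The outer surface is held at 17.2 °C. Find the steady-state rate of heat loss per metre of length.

Q' = 115 W/m

Resistance network (inner→outer):
  R'_stainless steel = ln(0.243/0.231)/(2πk) = 0.05064/(2π·16.8) = 4.798×10^-4 m·K/W
  R'_perlite = ln(0.503/0.243)/(2πk) = 0.7275/(2π·0.0579) = 2.000 m·K/W
  R'_ceramic fibre blanket = ln(0.582/0.503)/(2πk) = 0.1459/(2π·0.0746) = 0.3112 m·K/W
ΣR = 4.798×10^-4 + 2.000 + 0.3112 = 2.312 m·K/W
Q' = ΔT/ΣR = (284 °C − 17.2 °C)/2.312 = 115 W/m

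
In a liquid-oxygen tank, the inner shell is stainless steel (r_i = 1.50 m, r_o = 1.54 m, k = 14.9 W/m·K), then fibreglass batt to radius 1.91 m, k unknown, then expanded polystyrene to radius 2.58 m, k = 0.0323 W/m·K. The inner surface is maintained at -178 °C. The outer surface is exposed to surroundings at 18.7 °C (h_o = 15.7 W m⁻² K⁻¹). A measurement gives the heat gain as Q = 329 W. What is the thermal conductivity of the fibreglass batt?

ΣR = ΔT/Q = |-178 − 18.7|/329 = 0.5979 K/W
Known resistances:
  R_stainless steel = (1/1.50 − 1/1.54)/(4πk) = 0.01732/(4π·14.9) = 9.248×10^-5 K/W
  R_expanded polystyrene = (1/1.91 − 1/2.58)/(4πk) = 0.1360/(4π·0.0323) = 0.3350 K/W
  R_conv,out = 1/(4πr²h) = 1/(4π·2.58²·15.7) = 7.615×10^-4 K/W
R_fibreglass batt = ΣR − ΣR_known = 0.5979 − 0.3359 = 0.2620 K/W
(1/r₁−1/r₂)/(4πk) = 0.2620 ⇒ k = 0.1258/(4π·0.2620) = 0.0382 W/m·K

k = 0.0382 W/m·K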